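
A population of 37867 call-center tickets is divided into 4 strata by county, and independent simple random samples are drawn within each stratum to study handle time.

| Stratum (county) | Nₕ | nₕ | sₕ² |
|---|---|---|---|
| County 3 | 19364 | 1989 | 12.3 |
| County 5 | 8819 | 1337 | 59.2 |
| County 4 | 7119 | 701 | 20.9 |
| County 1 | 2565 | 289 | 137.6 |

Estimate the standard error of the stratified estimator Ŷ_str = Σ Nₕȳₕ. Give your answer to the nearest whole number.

Var(Ŷ_str) = Σₕ Nₕ²(1 − fₕ)sₕ²/nₕ.
County 3: 19364²·(1 − 1989/19364)·12.3/1989 = 2.0806078 × 10^6.
County 5: 8819²·(1 − 1337/8819)·59.2/1337 = 2.9216443 × 10^6.
County 4: 7119²·(1 − 701/7119)·20.9/701 = 1.3622191 × 10^6.
County 1: 2565²·(1 − 289/2565)·137.6/289 = 2.7795867 × 10^6.
Sum = 9.1440579 × 10^6.
SE = √(9.1440579 × 10^6) = 3024.

3024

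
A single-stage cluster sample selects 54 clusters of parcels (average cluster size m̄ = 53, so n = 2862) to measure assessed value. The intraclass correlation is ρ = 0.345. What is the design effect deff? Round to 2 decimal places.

18.94

deff = 1 + (53 − 1)·0.345 = 1 + 17.94 = 18.94.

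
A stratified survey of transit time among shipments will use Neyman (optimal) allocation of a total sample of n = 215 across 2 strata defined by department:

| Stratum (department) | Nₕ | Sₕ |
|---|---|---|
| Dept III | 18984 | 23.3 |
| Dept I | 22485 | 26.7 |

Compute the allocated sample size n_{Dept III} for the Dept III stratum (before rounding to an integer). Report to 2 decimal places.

Neyman allocation: nₕ = n·NₕSₕ / Σⱼ NⱼSⱼ.
Σ NⱼSⱼ = 18984·23.3 + 22485·26.7 = 1.0426767 × 10^6.
n_{Dept III} = 215·18984·23.3 / (1.0426767 × 10^6) = 91.21.

91.21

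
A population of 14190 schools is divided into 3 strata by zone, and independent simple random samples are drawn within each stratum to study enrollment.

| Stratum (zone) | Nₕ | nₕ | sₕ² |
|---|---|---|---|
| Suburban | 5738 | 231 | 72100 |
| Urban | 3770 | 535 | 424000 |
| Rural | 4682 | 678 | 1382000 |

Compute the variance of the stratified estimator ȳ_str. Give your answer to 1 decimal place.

286.8

Var(ȳ_str) = Σₕ Wₕ²(1 − fₕ)sₕ²/nₕ with Wₕ = Nₕ/N, N = 14190.
Suburban: Wₕ = 0.40436927; term = 0.40436927²·(1 − 0.04025793)·72100/231 = 48.981729.
Urban: Wₕ = 0.26568006; term = 0.26568006²·(1 − 0.14190981)·424000/535 = 48.002396.
Rural: Wₕ = 0.32995067; term = 0.32995067²·(1 − 0.14480991)·1382000/678 = 189.77502.
Sum = 286.75915.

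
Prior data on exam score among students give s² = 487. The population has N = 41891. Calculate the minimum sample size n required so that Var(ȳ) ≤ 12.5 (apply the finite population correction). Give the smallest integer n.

Without fpc, n₀ = s²/D = 487/12.5 = 38.9600.
With fpc, (1 − n/N)·s²/n ≤ D requires n ≥ n₀/(1 + n₀/N) = 38.9600/(1 + 38.9600/41891) = 38.9238.
Rounding up, n = 39.

39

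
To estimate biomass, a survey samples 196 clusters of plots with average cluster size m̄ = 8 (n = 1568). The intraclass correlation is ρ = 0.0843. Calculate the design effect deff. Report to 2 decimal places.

deff = 1 + (8 − 1)·0.0843 = 1 + 0.5901 = 1.5901.

1.59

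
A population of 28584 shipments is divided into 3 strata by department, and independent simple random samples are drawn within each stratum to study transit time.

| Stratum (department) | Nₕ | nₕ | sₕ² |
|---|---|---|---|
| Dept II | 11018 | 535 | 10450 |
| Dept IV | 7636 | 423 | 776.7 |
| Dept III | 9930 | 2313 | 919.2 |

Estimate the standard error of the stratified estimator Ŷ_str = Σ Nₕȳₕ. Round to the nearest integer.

48860

Var(Ŷ_str) = Σₕ Nₕ²(1 − fₕ)sₕ²/nₕ.
Dept II: 11018²·(1 − 535/11018)·10450/535 = 2.2560611 × 10^9.
Dept IV: 7636²·(1 − 423/7636)·776.7/423 = 1.0113344 × 10^8.
Dept III: 9930²·(1 − 2313/9930)·919.2/2313 = 3.005852 × 10^7.
Sum = 2.3872531 × 10^9.
SE = √(2.3872531 × 10^9) = 48860.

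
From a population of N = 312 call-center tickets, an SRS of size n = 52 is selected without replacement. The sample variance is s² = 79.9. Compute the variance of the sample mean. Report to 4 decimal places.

1.2804

Under SRS without replacement, Var(ȳ) = (1 − f)·s²/n with f = n/N = 52/312 = 0.16666667.
Var(ȳ) = (1 − 0.16666667)·79.9/52 = 0.83333333·1.5365385 = 1.2804487.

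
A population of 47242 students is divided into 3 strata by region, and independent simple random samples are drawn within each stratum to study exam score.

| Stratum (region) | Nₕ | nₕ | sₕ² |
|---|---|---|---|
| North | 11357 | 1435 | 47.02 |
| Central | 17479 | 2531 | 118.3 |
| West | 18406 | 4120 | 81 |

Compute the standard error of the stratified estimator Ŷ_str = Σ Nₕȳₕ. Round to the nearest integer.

4591

Var(Ŷ_str) = Σₕ Nₕ²(1 − fₕ)sₕ²/nₕ.
North: 11357²·(1 − 1435/11357)·47.02/1435 = 3.692271 × 10^6.
Central: 17479²·(1 − 2531/17479)·118.3/2531 = 1.2212154 × 10^7.
West: 18406²·(1 − 4120/18406)·81/4120 = 5.169611 × 10^6.
Sum = 2.1074036 × 10^7.
SE = √(2.1074036 × 10^7) = 4591.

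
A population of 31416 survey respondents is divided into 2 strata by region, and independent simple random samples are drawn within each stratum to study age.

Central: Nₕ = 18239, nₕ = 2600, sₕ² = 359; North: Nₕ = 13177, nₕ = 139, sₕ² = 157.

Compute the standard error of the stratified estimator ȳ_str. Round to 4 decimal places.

0.4863

Var(ȳ_str) = Σₕ Wₕ²(1 − fₕ)sₕ²/nₕ with Wₕ = Nₕ/N, N = 31416.
Central: Wₕ = 0.58056404; term = 0.58056404²·(1 − 0.14255167)·359/2600 = 0.039905185.
North: Wₕ = 0.41943596; term = 0.41943596²·(1 − 0.01054868)·157/139 = 0.19661226.
Sum = 0.23651745.
SE = √(0.23651745) = 0.4863.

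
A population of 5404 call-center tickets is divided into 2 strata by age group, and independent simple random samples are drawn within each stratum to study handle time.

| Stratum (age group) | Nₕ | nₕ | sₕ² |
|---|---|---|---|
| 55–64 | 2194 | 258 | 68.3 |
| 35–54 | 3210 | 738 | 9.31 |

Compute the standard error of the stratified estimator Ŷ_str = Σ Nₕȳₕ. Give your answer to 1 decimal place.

1106.6

Var(Ŷ_str) = Σₕ Nₕ²(1 − fₕ)sₕ²/nₕ.
55–64: 2194²·(1 − 258/2194)·68.3/258 = 1.1244573 × 10^6.
35–54: 3210²·(1 − 738/3210)·9.31/738 = 100102.94.
Sum = 1.2245602 × 10^6.
SE = √(1.2245602 × 10^6) = 1106.6.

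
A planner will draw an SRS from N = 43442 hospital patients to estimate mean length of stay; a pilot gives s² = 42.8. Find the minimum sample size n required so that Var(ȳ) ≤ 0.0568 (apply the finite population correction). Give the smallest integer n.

741

Without fpc, n₀ = s²/D = 42.8/0.0568 = 753.5211.
With fpc, (1 − n/N)·s²/n ≤ D requires n ≥ n₀/(1 + n₀/N) = 753.5211/(1 + 753.5211/43442) = 740.6738.
Rounding up, n = 741.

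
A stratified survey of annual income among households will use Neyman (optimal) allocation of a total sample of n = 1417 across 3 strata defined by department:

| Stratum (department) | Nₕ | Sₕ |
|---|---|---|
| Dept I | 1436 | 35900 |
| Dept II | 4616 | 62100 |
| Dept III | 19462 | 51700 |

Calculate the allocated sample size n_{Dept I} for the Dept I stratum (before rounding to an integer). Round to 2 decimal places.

Neyman allocation: nₕ = n·NₕSₕ / Σⱼ NⱼSⱼ.
Σ NⱼSⱼ = 1436·35900 + 4616·62100 + 19462·51700 = 1.3443914 × 10^9.
n_{Dept I} = 1417·1436·35900 / (1.3443914 × 10^9) = 54.34.

54.34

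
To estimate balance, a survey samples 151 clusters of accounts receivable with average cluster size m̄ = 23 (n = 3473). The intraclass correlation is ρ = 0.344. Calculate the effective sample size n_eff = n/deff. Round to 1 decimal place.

405.3

deff = 1 + (23 − 1)·0.344 = 1 + 7.568 = 8.568.
n_eff = 3473 / 8.568 = 405.3.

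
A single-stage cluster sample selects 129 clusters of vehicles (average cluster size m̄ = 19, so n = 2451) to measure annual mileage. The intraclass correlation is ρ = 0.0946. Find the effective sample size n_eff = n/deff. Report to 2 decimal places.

deff = 1 + (19 − 1)·0.0946 = 1 + 1.7028 = 2.7028.
n_eff = 2451 / 2.7028 = 906.84.

906.84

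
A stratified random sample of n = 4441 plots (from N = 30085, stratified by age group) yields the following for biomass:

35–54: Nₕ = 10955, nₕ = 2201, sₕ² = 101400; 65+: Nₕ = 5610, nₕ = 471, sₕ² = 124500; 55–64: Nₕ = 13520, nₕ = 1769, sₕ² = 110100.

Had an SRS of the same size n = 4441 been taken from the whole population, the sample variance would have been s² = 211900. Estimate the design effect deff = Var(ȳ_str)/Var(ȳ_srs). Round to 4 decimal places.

Var(ȳ_str) = Σ Wₕ²(1−fₕ)sₕ²/nₕ with Wₕ = Nₕ/30085:
  35–54: (10955/30085)²·(1−2201/10955)·101400/2201 = 4.8813147
  65+: (5610/30085)²·(1−471/5610)·124500/471 = 8.4195696
  55–64: (13520/30085)²·(1−1769/13520)·110100/1769 = 10.924737
  → Var(ȳ_str) = 24.225621.
Var(ȳ_srs) = (1 − 4441/30085)·211900/4441 = 40.671102.
deff = 24.225621 / 40.671102 = 0.5956.

0.5956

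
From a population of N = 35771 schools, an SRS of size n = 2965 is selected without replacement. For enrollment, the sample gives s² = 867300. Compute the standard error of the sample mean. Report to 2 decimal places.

Under SRS without replacement, Var(ȳ) = (1 − f)·s²/n with f = n/N = 2965/35771 = 0.08288837.
Var(ȳ) = (1 − 0.08288837)·867300/2965 = 0.91711163·292.51265 = 268.26675.
SE(ȳ) = √(268.26675) = 16.38.

16.38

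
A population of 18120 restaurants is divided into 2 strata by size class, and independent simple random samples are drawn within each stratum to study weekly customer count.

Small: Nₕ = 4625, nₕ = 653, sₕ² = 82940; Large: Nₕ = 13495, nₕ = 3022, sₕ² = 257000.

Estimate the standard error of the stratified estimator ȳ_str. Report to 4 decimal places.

6.6116

Var(ȳ_str) = Σₕ Wₕ²(1 − fₕ)sₕ²/nₕ with Wₕ = Nₕ/N, N = 18120.
Small: Wₕ = 0.25524283; term = 0.25524283²·(1 − 0.14118919)·82940/653 = 7.1064948.
Large: Wₕ = 0.74475717; term = 0.74475717²·(1 − 0.22393479)·257000/3022 = 36.60718.
Sum = 43.713675.
SE = √(43.713675) = 6.6116.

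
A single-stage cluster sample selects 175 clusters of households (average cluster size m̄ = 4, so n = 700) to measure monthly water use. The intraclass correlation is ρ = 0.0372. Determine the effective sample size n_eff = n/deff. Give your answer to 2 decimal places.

629.72

deff = 1 + (4 − 1)·0.0372 = 1 + 0.1116 = 1.1116.
n_eff = 700 / 1.1116 = 629.72.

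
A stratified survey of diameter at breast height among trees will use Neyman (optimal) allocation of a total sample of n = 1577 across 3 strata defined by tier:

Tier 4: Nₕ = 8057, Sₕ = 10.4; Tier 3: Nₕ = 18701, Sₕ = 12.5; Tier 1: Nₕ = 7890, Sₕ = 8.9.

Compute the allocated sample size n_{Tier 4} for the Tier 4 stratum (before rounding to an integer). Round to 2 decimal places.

340.77

Neyman allocation: nₕ = n·NₕSₕ / Σⱼ NⱼSⱼ.
Σ NⱼSⱼ = 8057·10.4 + 18701·12.5 + 7890·8.9 = 387776.3.
n_{Tier 4} = 1577·8057·10.4 / 387776.3 = 340.77.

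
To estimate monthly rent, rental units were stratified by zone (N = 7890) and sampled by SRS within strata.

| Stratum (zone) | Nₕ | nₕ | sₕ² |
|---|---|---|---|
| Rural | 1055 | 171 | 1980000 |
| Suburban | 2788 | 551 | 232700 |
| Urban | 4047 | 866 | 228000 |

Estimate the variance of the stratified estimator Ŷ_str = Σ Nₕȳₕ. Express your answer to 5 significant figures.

Var(Ŷ_str) = Σₕ Nₕ²(1 − fₕ)sₕ²/nₕ.
Rural: 1055²·(1 − 171/1055)·1980000/171 = 1.0798758 × 10^10.
Suburban: 2788²·(1 − 551/2788)·232700/551 = 2.6339258 × 10^9.
Urban: 4047²·(1 − 866/4047)·228000/866 = 3.3893298 × 10^9.
Sum = 1.6822014 × 10^10.

1.6822 × 10^10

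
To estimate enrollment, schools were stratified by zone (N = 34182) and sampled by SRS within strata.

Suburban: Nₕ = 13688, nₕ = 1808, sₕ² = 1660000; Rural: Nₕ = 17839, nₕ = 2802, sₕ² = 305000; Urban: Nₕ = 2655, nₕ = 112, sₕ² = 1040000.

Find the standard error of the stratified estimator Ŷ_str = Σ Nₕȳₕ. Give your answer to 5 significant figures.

Var(Ŷ_str) = Σₕ Nₕ²(1 − fₕ)sₕ²/nₕ.
Suburban: 13688²·(1 − 1808/13688)·1660000/1808 = 1.4930216 × 10^11.
Rural: 17839²·(1 − 2802/17839)·305000/2802 = 2.9198693 × 10^10.
Urban: 2655²·(1 − 112/2655)·1040000/112 = 6.2694032 × 10^10.
Sum = 2.4119489 × 10^11.
SE = √(2.4119489 × 10^11) = 491120.

491120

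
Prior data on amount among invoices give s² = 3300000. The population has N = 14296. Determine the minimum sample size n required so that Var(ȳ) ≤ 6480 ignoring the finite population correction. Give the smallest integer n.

Without fpc, n₀ = s²/D = 3300000/6480 = 509.2593.
Rounding up, n = 510.

510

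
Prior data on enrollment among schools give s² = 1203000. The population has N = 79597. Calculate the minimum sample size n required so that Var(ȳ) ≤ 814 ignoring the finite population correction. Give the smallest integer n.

1478

Without fpc, n₀ = s²/D = 1203000/814 = 1477.8870.
Rounding up, n = 1478.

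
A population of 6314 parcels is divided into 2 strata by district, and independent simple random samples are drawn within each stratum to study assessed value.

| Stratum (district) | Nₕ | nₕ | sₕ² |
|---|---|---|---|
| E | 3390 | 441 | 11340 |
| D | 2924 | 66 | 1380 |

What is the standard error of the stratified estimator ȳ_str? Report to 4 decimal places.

3.2911

Var(ȳ_str) = Σₕ Wₕ²(1 − fₕ)sₕ²/nₕ with Wₕ = Nₕ/N, N = 6314.
E: Wₕ = 0.53690212; term = 0.53690212²·(1 − 0.13008850)·11340/441 = 6.448219.
D: Wₕ = 0.46309788; term = 0.46309788²·(1 − 0.02257182)·1380/66 = 4.3829406.
Sum = 10.83116.
SE = √(10.83116) = 3.2911.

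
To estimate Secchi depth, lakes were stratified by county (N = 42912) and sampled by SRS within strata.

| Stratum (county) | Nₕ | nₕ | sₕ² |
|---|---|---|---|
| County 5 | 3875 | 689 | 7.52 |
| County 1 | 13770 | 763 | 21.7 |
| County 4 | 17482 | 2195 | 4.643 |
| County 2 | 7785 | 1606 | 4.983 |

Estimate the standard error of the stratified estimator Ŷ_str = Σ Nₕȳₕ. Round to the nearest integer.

Var(Ŷ_str) = Σₕ Nₕ²(1 − fₕ)sₕ²/nₕ.
County 5: 3875²·(1 − 689/3875)·7.52/689 = 134746.07.
County 1: 13770²·(1 − 763/13770)·21.7/763 = 5.0938515 × 10^6.
County 4: 17482²·(1 − 2195/17482)·4.643/2195 = 565298.12.
County 2: 7785²·(1 − 1606/7785)·4.983/1606 = 149252.69.
Sum = 5.9431484 × 10^6.
SE = √(5.9431484 × 10^6) = 2438.

2438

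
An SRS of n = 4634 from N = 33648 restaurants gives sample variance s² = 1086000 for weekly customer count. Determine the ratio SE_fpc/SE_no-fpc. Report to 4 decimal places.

f = n/N = 4634/33648 = 0.13771992.
SE_no-fpc = √(s²/n) = 15.30865; SE_fpc = √((1−f)s²/n) = 14.215465.
Ratio = √(1−f) = 0.92859037.

0.9286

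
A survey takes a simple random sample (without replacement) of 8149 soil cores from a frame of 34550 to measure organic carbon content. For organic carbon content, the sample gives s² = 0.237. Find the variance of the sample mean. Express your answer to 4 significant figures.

Under SRS without replacement, Var(ȳ) = (1 − f)·s²/n with f = n/N = 8149/34550 = 0.23586107.
Var(ȳ) = (1 − 0.23586107)·0.237/8149 = 0.76413893·2.9083323 × 10^-5 = 2.2223699 × 10^-5.

2.222 × 10^-5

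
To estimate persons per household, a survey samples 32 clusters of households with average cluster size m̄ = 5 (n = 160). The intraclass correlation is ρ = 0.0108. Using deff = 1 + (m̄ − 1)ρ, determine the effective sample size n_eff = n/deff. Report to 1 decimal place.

153.4

deff = 1 + (5 − 1)·0.0108 = 1 + 0.0432 = 1.0432.
n_eff = 160 / 1.0432 = 153.4.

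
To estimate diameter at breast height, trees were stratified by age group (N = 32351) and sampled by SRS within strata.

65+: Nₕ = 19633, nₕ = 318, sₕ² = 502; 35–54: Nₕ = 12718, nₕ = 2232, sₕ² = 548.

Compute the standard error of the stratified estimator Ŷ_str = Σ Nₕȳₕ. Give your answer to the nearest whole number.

Var(Ŷ_str) = Σₕ Nₕ²(1 − fₕ)sₕ²/nₕ.
65+: 19633²·(1 − 318/19633)·502/318 = 5.9862931 × 10^8.
35–54: 12718²·(1 − 2232/12718)·548/2232 = 3.2742742 × 10^7.
Sum = 6.3137205 × 10^8.
SE = √(6.3137205 × 10^8) = 25127.

25127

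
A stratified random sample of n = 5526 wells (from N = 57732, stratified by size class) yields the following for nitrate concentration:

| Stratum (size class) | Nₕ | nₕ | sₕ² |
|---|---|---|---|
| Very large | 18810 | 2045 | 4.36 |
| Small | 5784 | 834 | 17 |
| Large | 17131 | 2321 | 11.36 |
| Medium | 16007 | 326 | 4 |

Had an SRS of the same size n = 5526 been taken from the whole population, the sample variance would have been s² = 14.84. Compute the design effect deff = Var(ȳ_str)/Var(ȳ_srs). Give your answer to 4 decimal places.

0.6891

Var(ȳ_str) = Σ Wₕ²(1−fₕ)sₕ²/nₕ with Wₕ = Nₕ/57732:
  Very large: (18810/57732)²·(1−2045/18810)·4.36/2045 = 2.0172156 × 10^-4
  Small: (5784/57732)²·(1−834/5784)·17/834 = 1.7509879 × 10^-4
  Large: (17131/57732)²·(1−2321/17131)·11.36/2321 = 3.7256989 × 10^-4
  Medium: (16007/57732)²·(1−326/16007)·4/326 = 9.240445 × 10^-4
  → Var(ȳ_str) = 0.0016734347.
Var(ȳ_srs) = (1 − 5526/57732)·14.84/5526 = 0.002428437.
deff = 0.0016734347 / 0.002428437 = 0.6891.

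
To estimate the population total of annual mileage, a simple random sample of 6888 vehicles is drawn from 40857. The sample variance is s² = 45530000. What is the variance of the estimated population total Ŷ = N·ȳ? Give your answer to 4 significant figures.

Var(Ŷ) = N²·Var(ȳ) = N²·(1 − n/N)·s²/n.
f = 6888/40857 = 0.16858800; Var(ȳ) = 0.83141200·45530000/6888 = 5495.6719.
Var(Ŷ) = 40857² · 5495.6719 = 9.1738946 × 10^12.

9.174 × 10^12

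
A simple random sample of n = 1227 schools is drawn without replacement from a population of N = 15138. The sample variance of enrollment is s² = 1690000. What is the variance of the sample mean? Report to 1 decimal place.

Under SRS without replacement, Var(ȳ) = (1 − f)·s²/n with f = n/N = 1227/15138 = 0.08105430.
Var(ȳ) = (1 − 0.08105430)·1690000/1227 = 0.91894570·1377.3431 = 1265.7035.

1265.7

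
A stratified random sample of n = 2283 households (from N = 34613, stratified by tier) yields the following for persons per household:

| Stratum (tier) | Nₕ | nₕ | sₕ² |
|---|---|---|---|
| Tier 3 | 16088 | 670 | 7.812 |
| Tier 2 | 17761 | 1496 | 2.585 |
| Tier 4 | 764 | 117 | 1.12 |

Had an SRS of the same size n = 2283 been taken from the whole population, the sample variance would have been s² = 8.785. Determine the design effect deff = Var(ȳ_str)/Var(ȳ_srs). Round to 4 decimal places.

Var(ȳ_str) = Σ Wₕ²(1−fₕ)sₕ²/nₕ with Wₕ = Nₕ/34613:
  Tier 3: (16088/34613)²·(1−670/16088)·7.812/670 = 0.0024140099
  Tier 2: (17761/34613)²·(1−1496/17761)·2.585/1496 = 4.1665054 × 10^-4
  Tier 4: (764/34613)²·(1−117/764)·1.12/117 = 3.9495836 × 10^-6
  → Var(ȳ_str) = 0.00283461.
Var(ȳ_srs) = (1 − 2283/34613)·8.785/2283 = 0.0035942006.
deff = 0.00283461 / 0.0035942006 = 0.7887.

0.7887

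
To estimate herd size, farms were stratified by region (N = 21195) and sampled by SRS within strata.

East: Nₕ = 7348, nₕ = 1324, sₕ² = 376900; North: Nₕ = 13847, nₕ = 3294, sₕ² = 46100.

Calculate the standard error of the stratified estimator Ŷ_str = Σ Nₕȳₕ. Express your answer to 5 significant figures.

121020

Var(Ŷ_str) = Σₕ Nₕ²(1 − fₕ)sₕ²/nₕ.
East: 7348²·(1 − 1324/7348)·376900/1324 = 1.260063 × 10^10.
North: 13847²·(1 − 3294/13847)·46100/3294 = 2.0450737 × 10^9.
Sum = 1.4645704 × 10^10.
SE = √(1.4645704 × 10^10) = 121020.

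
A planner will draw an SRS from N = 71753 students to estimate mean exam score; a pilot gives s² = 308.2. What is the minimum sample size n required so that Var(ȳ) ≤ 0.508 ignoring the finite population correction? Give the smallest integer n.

Without fpc, n₀ = s²/D = 308.2/0.508 = 606.6929.
Rounding up, n = 607.

607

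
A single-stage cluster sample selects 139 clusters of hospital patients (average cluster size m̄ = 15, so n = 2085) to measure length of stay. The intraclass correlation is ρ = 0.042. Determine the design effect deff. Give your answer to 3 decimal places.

1.588

deff = 1 + (15 − 1)·0.042 = 1 + 0.588 = 1.588.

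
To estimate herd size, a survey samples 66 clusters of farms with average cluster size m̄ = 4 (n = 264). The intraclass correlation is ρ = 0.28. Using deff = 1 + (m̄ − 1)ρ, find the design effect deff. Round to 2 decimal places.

1.84

deff = 1 + (4 − 1)·0.28 = 1 + 0.84 = 1.84.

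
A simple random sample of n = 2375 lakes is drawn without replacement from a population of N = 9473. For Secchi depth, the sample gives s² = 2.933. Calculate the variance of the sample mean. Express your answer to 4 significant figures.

9.253 × 10^-4

Under SRS without replacement, Var(ȳ) = (1 − f)·s²/n with f = n/N = 2375/9473 = 0.25071255.
Var(ȳ) = (1 − 0.25071255)·2.933/2375 = 0.74928745·0.0012349474 = 9.2533056 × 10^-4.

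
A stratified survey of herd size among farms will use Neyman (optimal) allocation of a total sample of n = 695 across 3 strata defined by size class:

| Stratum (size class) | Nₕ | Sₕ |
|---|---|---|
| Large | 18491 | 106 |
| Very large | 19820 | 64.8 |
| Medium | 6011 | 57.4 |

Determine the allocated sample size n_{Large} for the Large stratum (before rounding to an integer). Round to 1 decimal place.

Neyman allocation: nₕ = n·NₕSₕ / Σⱼ NⱼSⱼ.
Σ NⱼSⱼ = 18491·106 + 19820·64.8 + 6011·57.4 = 3.5894134 × 10^6.
n_{Large} = 695·18491·106 / (3.5894134 × 10^6) = 379.5.

379.5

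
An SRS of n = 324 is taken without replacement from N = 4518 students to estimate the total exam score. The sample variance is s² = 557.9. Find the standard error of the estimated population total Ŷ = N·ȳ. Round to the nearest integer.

Var(Ŷ) = N²·Var(ȳ) = N²·(1 − n/N)·s²/n.
f = 324/4518 = 0.07171315; Var(ȳ) = 0.92828685·557.9/324 = 1.5984297.
Var(Ŷ) = 4518² · 1.5984297 = 3.2627665 × 10^7.
SE(Ŷ) = √(3.2627665 × 10^7) = 5712.

5712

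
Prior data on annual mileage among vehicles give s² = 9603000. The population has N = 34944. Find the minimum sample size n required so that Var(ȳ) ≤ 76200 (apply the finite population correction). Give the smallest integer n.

Without fpc, n₀ = s²/D = 9603000/76200 = 126.0236.
With fpc, (1 − n/N)·s²/n ≤ D requires n ≥ n₀/(1 + n₀/N) = 126.0236/(1 + 126.0236/34944) = 125.5707.
Rounding up, n = 126.

126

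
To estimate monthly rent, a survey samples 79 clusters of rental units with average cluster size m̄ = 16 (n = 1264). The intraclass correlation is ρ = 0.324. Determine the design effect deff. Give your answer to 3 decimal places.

deff = 1 + (16 − 1)·0.324 = 1 + 4.86 = 5.86.

5.860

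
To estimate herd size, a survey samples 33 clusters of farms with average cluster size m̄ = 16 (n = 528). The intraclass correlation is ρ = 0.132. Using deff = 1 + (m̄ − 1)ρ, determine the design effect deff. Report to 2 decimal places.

deff = 1 + (16 − 1)·0.132 = 1 + 1.98 = 2.98.

2.98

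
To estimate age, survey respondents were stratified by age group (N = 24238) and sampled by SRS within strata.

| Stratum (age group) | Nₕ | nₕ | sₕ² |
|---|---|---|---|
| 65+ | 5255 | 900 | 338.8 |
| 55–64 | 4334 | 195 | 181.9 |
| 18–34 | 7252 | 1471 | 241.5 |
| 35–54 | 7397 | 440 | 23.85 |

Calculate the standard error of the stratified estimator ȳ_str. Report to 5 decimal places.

0.24415

Var(ȳ_str) = Σₕ Wₕ²(1 − fₕ)sₕ²/nₕ with Wₕ = Nₕ/N, N = 24238.
65+: Wₕ = 0.21680832; term = 0.21680832²·(1 − 0.17126546)·338.8/900 = 0.014664532.
55–64: Wₕ = 0.17881013; term = 0.17881013²·(1 − 0.04499308)·181.9/195 = 0.028483205.
18–34: Wₕ = 0.29919960; term = 0.29919960²·(1 − 0.20284060)·241.5/1471 = 0.011715792.
35–54: Wₕ = 0.30518195; term = 0.30518195²·(1 − 0.05948357)·23.85/440 = 0.004748099.
Sum = 0.059611628.
SE = √(0.059611628) = 0.24415.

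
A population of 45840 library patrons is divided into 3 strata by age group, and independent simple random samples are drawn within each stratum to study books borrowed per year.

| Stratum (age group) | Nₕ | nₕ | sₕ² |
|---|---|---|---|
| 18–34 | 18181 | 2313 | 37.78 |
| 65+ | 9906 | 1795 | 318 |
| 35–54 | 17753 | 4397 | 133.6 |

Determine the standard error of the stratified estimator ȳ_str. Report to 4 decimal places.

Var(ȳ_str) = Σₕ Wₕ²(1 − fₕ)sₕ²/nₕ with Wₕ = Nₕ/N, N = 45840.
18–34: Wₕ = 0.39661867; term = 0.39661867²·(1 − 0.12722072)·37.78/2313 = 0.0022425238.
65+: Wₕ = 0.21609948; term = 0.21609948²·(1 − 0.18120331)·318/1795 = 0.0067740153.
35–54: Wₕ = 0.38728185; term = 0.38728185²·(1 − 0.24767645)·133.6/4397 = 0.0034285378.
Sum = 0.012445077.
SE = √(0.012445077) = 0.1116.

0.1116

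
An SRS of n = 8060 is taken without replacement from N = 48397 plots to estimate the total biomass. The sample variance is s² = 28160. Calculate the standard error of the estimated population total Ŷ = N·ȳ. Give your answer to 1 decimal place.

82586.6

Var(Ŷ) = N²·Var(ȳ) = N²·(1 − n/N)·s²/n.
f = 8060/48397 = 0.16653925; Var(ȳ) = 0.83346075·28160/8060 = 2.9119423.
Var(Ŷ) = 48397² · 2.9119423 = 6.820554 × 10^9.
SE(Ŷ) = √(6.820554 × 10^9) = 82586.6.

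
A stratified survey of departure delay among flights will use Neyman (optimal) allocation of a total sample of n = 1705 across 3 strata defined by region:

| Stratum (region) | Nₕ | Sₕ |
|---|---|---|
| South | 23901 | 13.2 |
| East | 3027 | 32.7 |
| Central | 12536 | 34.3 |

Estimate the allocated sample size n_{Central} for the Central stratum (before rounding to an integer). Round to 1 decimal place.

868.2

Neyman allocation: nₕ = n·NₕSₕ / Σⱼ NⱼSⱼ.
Σ NⱼSⱼ = 23901·13.2 + 3027·32.7 + 12536·34.3 = 844460.9.
n_{Central} = 1705·12536·34.3 / 844460.9 = 868.2.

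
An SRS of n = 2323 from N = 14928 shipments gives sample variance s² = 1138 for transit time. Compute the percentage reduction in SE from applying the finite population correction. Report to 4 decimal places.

8.1095

f = n/N = 2323/14928 = 0.15561361.
SE_no-fpc = √(s²/n) = 0.69991697; SE_fpc = √((1−f)s²/n) = 0.6431572.
Ratio = √(1−f) = 0.91890499. Reduction = 100·(1 − 0.91890499) = 8.1095%.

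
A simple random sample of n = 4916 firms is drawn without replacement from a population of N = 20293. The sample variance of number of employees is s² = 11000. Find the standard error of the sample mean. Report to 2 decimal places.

Under SRS without replacement, Var(ȳ) = (1 − f)·s²/n with f = n/N = 4916/20293 = 0.24225102.
Var(ȳ) = (1 − 0.24225102)·11000/4916 = 0.75774898·2.2375915 = 1.6955327.
SE(ȳ) = √(1.6955327) = 1.30.

1.30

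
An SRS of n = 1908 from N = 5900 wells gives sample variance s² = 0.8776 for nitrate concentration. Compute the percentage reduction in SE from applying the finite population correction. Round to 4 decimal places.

17.7437

f = n/N = 1908/5900 = 0.32338983.
SE_no-fpc = √(s²/n) = 0.021446633; SE_fpc = √((1−f)s²/n) = 0.017641211.
Ratio = √(1−f) = 0.82256317. Reduction = 100·(1 − 0.82256317) = 17.7437%.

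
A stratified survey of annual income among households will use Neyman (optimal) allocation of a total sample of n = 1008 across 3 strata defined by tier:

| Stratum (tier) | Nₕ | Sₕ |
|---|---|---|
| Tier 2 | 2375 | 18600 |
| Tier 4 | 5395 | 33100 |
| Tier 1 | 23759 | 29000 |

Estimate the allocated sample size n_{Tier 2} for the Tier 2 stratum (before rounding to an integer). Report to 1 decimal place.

Neyman allocation: nₕ = n·NₕSₕ / Σⱼ NⱼSⱼ.
Σ NⱼSⱼ = 2375·18600 + 5395·33100 + 23759·29000 = 9.117605 × 10^8.
n_{Tier 2} = 1008·2375·18600 / (9.117605 × 10^8) = 48.8.

48.8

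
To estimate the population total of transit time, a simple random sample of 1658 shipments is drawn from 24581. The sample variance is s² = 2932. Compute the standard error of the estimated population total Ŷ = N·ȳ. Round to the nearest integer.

Var(Ŷ) = N²·Var(ȳ) = N²·(1 − n/N)·s²/n.
f = 1658/24581 = 0.06745047; Var(ȳ) = 0.93254953·2932/1658 = 1.6491165.
Var(Ŷ) = 24581² · 1.6491165 = 9.9643834 × 10^8.
SE(Ŷ) = √(9.9643834 × 10^8) = 31566.

31566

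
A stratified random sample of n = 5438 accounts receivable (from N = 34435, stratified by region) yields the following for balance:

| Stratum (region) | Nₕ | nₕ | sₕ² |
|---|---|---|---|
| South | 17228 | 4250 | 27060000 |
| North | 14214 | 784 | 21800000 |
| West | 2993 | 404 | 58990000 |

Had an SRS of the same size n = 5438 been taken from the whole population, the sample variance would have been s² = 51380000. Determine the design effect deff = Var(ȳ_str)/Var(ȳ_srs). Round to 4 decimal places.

0.8335

Var(ȳ_str) = Σ Wₕ²(1−fₕ)sₕ²/nₕ with Wₕ = Nₕ/34435:
  South: (17228/34435)²·(1−4250/17228)·27060000/4250 = 1200.553
  North: (14214/34435)²·(1−784/14214)·21800000/784 = 4476.4381
  West: (2993/34435)²·(1−404/2993)·58990000/404 = 954.19168
  → Var(ȳ_str) = 6631.1828.
Var(ȳ_srs) = (1 − 5438/34435)·51380000/5438 = 7956.2401.
deff = 6631.1828 / 7956.2401 = 0.8335.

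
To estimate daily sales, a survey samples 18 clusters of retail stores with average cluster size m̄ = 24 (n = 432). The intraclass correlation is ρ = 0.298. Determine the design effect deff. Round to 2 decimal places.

7.85

deff = 1 + (24 − 1)·0.298 = 1 + 6.854 = 7.854.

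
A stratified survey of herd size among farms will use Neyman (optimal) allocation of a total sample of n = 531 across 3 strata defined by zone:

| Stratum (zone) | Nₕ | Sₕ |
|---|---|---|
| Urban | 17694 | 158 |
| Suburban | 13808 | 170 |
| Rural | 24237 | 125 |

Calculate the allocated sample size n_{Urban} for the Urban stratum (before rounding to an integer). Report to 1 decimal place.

181.6

Neyman allocation: nₕ = n·NₕSₕ / Σⱼ NⱼSⱼ.
Σ NⱼSⱼ = 17694·158 + 13808·170 + 24237·125 = 8.172637 × 10^6.
n_{Urban} = 531·17694·158 / (8.172637 × 10^6) = 181.6.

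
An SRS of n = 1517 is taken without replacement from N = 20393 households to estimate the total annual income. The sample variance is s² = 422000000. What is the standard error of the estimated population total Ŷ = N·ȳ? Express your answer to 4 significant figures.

1.035 × 10^7

Var(Ŷ) = N²·Var(ȳ) = N²·(1 − n/N)·s²/n.
f = 1517/20393 = 0.07438827; Var(ȳ) = 0.92561173·422000000/1517 = 257487.24.
Var(Ŷ) = 20393² · 257487.24 = 1.0708236 × 10^14.
SE(Ŷ) = √(1.0708236 × 10^14) = 1.035 × 10^7.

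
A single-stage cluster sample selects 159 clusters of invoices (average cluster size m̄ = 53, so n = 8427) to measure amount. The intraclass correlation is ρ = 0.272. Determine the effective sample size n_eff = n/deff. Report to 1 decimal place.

deff = 1 + (53 − 1)·0.272 = 1 + 14.144 = 15.144.
n_eff = 8427 / 15.144 = 556.5.

556.5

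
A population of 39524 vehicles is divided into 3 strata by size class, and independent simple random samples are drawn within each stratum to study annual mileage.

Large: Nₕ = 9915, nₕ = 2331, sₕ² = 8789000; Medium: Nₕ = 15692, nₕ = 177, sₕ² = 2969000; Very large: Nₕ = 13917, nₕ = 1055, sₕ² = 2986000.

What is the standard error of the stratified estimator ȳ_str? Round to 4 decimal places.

55.8574

Var(ȳ_str) = Σₕ Wₕ²(1 − fₕ)sₕ²/nₕ with Wₕ = Nₕ/N, N = 39524.
Large: Wₕ = 0.25086024; term = 0.25086024²·(1 − 0.23509834)·8789000/2331 = 181.49575.
Medium: Wₕ = 0.39702459; term = 0.39702459²·(1 − 0.01127963)·2969000/177 = 2614.2386.
Very large: Wₕ = 0.35211517; term = 0.35211517²·(1 − 0.07580657)·2986000/1055 = 324.31699.
Sum = 3120.0513.
SE = √(3120.0513) = 55.8574.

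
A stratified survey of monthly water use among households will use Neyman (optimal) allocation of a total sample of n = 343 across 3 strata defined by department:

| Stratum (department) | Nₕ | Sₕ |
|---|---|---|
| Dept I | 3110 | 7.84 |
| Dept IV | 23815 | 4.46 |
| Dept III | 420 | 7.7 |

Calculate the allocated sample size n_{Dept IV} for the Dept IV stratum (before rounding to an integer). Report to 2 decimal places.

Neyman allocation: nₕ = n·NₕSₕ / Σⱼ NⱼSⱼ.
Σ NⱼSⱼ = 3110·7.84 + 23815·4.46 + 420·7.7 = 133831.3.
n_{Dept IV} = 343·23815·4.46 / 133831.3 = 272.22.

272.22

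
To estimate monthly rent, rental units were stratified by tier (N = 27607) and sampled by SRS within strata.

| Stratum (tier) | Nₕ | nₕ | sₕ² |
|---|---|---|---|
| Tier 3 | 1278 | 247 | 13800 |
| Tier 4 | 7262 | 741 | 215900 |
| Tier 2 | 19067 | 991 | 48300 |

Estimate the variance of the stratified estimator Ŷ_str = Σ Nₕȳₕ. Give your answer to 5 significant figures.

Var(Ŷ_str) = Σₕ Nₕ²(1 − fₕ)sₕ²/nₕ.
Tier 3: 1278²·(1 − 247/1278)·13800/247 = 7.3615904 × 10^7.
Tier 4: 7262²·(1 − 741/7262)·215900/741 = 1.3797642 × 10^10.
Tier 2: 19067²·(1 − 991/19067)·48300/991 = 1.6798023 × 10^10.
Sum = 3.0669281 × 10^10.

3.0669 × 10^10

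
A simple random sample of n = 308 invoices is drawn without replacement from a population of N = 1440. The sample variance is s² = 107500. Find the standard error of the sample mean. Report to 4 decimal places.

16.5642

Under SRS without replacement, Var(ȳ) = (1 − f)·s²/n with f = n/N = 308/1440 = 0.21388889.
Var(ȳ) = (1 − 0.21388889)·107500/308 = 0.78611111·349.02597 = 274.3732.
SE(ȳ) = √(274.3732) = 16.5642.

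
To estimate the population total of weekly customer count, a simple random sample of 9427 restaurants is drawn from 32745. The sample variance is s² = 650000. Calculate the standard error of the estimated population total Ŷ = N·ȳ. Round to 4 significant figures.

Var(Ŷ) = N²·Var(ȳ) = N²·(1 − n/N)·s²/n.
f = 9427/32745 = 0.28789128; Var(ȳ) = 0.71210872·650000/9427 = 49.100527.
Var(Ŷ) = 32745² · 49.100527 = 5.2647305 × 10^10.
SE(Ŷ) = √(5.2647305 × 10^10) = 229500.

229500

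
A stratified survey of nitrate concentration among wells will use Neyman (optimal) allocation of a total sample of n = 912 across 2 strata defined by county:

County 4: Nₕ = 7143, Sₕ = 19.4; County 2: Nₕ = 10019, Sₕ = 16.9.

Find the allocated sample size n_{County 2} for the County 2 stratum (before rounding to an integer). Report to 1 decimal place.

501.5

Neyman allocation: nₕ = n·NₕSₕ / Σⱼ NⱼSⱼ.
Σ NⱼSⱼ = 7143·19.4 + 10019·16.9 = 307895.3.
n_{County 2} = 912·10019·16.9 / 307895.3 = 501.5.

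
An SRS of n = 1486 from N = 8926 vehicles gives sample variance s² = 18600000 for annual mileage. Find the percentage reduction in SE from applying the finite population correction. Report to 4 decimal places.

8.7027

f = n/N = 1486/8926 = 0.16647995.
SE_no-fpc = √(s²/n) = 111.87861; SE_fpc = √((1−f)s²/n) = 102.14217.
Ratio = √(1−f) = 0.91297319. Reduction = 100·(1 − 0.91297319) = 8.7027%.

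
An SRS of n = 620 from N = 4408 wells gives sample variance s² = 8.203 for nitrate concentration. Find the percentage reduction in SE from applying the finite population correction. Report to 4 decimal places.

7.2990

f = n/N = 620/4408 = 0.14065336.
SE_no-fpc = √(s²/n) = 0.11502454; SE_fpc = √((1−f)s²/n) = 0.10662884.
Ratio = √(1−f) = 0.92700952. Reduction = 100·(1 − 0.92700952) = 7.2990%.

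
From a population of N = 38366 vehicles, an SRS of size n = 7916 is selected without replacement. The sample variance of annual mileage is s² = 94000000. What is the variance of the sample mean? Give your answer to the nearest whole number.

Under SRS without replacement, Var(ȳ) = (1 − f)·s²/n with f = n/N = 7916/38366 = 0.20632852.
Var(ȳ) = (1 − 0.20632852)·94000000/7916 = 0.79367148·11874.684 = 9424.5982.

9425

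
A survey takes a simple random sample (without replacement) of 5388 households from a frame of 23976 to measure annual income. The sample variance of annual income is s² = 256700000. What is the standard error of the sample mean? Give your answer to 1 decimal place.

192.2

Under SRS without replacement, Var(ȳ) = (1 − f)·s²/n with f = n/N = 5388/23976 = 0.22472472.
Var(ȳ) = (1 − 0.22472472)·256700000/5388 = 0.77527528·47642.91 = 36936.37.
SE(ȳ) = √(36936.37) = 192.2.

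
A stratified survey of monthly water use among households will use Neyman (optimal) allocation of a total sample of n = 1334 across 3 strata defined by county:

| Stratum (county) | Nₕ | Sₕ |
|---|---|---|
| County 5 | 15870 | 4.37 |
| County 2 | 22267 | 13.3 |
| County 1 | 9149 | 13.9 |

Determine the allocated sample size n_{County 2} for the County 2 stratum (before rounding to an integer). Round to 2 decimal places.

Neyman allocation: nₕ = n·NₕSₕ / Σⱼ NⱼSⱼ.
Σ NⱼSⱼ = 15870·4.37 + 22267·13.3 + 9149·13.9 = 492674.1.
n_{County 2} = 1334·22267·13.3 / 492674.1 = 801.88.

801.88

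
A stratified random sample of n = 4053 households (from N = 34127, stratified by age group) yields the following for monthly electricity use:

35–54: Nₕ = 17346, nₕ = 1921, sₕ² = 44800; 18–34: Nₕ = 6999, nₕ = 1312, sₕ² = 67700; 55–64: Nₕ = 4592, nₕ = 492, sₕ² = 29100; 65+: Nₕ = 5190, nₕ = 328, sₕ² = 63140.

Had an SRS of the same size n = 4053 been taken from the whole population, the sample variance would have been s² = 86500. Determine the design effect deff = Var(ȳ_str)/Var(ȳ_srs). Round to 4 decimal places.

0.6512

Var(ȳ_str) = Σ Wₕ²(1−fₕ)sₕ²/nₕ with Wₕ = Nₕ/34127:
  35–54: (17346/34127)²·(1−1921/17346)·44800/1921 = 5.3577067
  18–34: (6999/34127)²·(1−1312/6999)·67700/1312 = 1.7635096
  55–64: (4592/34127)²·(1−492/4592)·29100/492 = 0.956131
  65+: (5190/34127)²·(1−328/5190)·63140/328 = 4.1707756
  → Var(ȳ_str) = 12.248123.
Var(ȳ_srs) = (1 − 4053/34127)·86500/4053 = 18.807566.
deff = 12.248123 / 18.807566 = 0.6512.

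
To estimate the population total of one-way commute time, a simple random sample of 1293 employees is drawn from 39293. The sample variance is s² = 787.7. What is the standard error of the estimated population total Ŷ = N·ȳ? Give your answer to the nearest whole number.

30160

Var(Ŷ) = N²·Var(ȳ) = N²·(1 − n/N)·s²/n.
f = 1293/39293 = 0.03290662; Var(ȳ) = 0.96709338·787.7/1293 = 0.58915658.
Var(Ŷ) = 39293² · 0.58915658 = 9.0962232 × 10^8.
SE(Ŷ) = √(9.0962232 × 10^8) = 30160.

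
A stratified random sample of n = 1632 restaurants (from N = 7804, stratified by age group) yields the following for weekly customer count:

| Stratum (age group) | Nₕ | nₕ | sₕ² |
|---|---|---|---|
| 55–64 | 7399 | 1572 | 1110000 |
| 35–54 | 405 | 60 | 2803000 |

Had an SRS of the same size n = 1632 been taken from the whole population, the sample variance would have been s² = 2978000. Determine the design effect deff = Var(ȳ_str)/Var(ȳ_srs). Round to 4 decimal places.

0.4206

Var(ȳ_str) = Σ Wₕ²(1−fₕ)sₕ²/nₕ with Wₕ = Nₕ/7804:
  55–64: (7399/7804)²·(1−1572/7399)·1110000/1572 = 499.86642
  35–54: (405/7804)²·(1−60/405)·2803000/60 = 107.17943
  → Var(ȳ_str) = 607.04585.
Var(ȳ_srs) = (1 − 1632/7804)·2978000/1632 = 1443.1557.
deff = 607.04585 / 1443.1557 = 0.4206.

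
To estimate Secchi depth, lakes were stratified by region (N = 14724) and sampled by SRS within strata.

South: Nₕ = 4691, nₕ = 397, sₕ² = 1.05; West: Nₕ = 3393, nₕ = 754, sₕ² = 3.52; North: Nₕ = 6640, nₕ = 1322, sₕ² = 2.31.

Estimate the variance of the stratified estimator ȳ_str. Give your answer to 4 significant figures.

Var(ȳ_str) = Σₕ Wₕ²(1 − fₕ)sₕ²/nₕ with Wₕ = Nₕ/N, N = 14724.
South: Wₕ = 0.31859549; term = 0.31859549²·(1 − 0.08463014)·1.05/397 = 2.4573932 × 10^-4.
West: Wₕ = 0.23044010; term = 0.23044010²·(1 − 0.22222222)·3.52/754 = 1.9281595 × 10^-4.
North: Wₕ = 0.45096441; term = 0.45096441²·(1 − 0.19909639)·2.31/1322 = 2.8460683 × 10^-4.
Sum = 7.231621 × 10^-4.

7.232 × 10^-4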